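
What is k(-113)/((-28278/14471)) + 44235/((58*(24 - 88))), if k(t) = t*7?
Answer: 20619378551/52483968 ≈ 392.87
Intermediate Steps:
k(t) = 7*t
k(-113)/((-28278/14471)) + 44235/((58*(24 - 88))) = (7*(-113))/((-28278/14471)) + 44235/((58*(24 - 88))) = -791/((-28278*1/14471)) + 44235/((58*(-64))) = -791/(-28278/14471) + 44235/(-3712) = -791*(-14471/28278) + 44235*(-1/3712) = 11446561/28278 - 44235/3712 = 20619378551/52483968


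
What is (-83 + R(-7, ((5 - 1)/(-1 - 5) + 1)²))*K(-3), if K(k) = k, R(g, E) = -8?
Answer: 273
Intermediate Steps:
(-83 + R(-7, ((5 - 1)/(-1 - 5) + 1)²))*K(-3) = (-83 - 8)*(-3) = -91*(-3) = 273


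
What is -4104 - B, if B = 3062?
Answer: -7166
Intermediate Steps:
-4104 - B = -4104 - 1*3062 = -4104 - 3062 = -7166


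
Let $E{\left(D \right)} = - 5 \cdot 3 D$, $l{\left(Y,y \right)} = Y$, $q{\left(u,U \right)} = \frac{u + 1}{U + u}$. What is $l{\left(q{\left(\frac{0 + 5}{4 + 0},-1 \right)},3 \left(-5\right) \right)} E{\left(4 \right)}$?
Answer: $-540$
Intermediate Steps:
$q{\left(u,U \right)} = \frac{1 + u}{U + u}$
$E{\left(D \right)} = - 15 D$
$l{\left(q{\left(\frac{0 + 5}{4 + 0},-1 \right)},3 \left(-5\right) \right)} E{\left(4 \right)} = \frac{1 + \frac{0 + 5}{4 + 0}}{-1 + \frac{0 + 5}{4 + 0}} \left(\left(-15\right) 4\right) = \frac{1 + \frac{5}{4}}{-1 + \frac{5}{4}} \left(-60\right) = \frac{1}{\frac{1}{4}} \cdot \frac{9}{4} \left(-60\right) = 4 \cdot \frac{9}{4} \left(-60\right) = 9 \left(-60\right) = -540$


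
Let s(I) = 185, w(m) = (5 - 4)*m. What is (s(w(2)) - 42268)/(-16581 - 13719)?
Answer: 42083/30300 ≈ 1.3889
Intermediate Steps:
w(m) = m (w(m) = 1*m = m)
(s(w(2)) - 42268)/(-16581 - 13719) = (185 - 42268)/(-16581 - 13719) = -42083/(-30300) = -42083*(-1/30300) = 42083/30300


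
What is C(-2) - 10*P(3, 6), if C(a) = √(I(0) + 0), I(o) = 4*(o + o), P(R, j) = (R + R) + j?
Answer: -120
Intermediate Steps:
P(R, j) = j + 2*R (P(R, j) = 2*R + j = j + 2*R)
I(o) = 8*o (I(o) = 4*(2*o) = 8*o)
C(a) = 0 (C(a) = √(8*0 + 0) = √(0 + 0) = √0 = 0)
C(-2) - 10*P(3, 6) = 0 - 10*(6 + 2*3) = 0 - 10*(6 + 6) = 0 - 10*12 = 0 - 120 = -120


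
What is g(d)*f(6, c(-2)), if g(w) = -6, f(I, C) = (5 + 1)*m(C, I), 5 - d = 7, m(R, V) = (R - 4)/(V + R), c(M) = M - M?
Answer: 24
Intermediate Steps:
c(M) = 0
m(R, V) = (-4 + R)/(R + V)
d = -2 (d = 5 - 1*7 = 5 - 7 = -2)
f(I, C) = 6*(-4 + C)/(C + I) (f(I, C) = (5 + 1)*((-4 + C)/(C + I)) = 6*((-4 + C)/(C + I)) = 6*(-4 + C)/(C + I))
g(d)*f(6, c(-2)) = -36*(-4 + 0)/(0 + 6) = -36*(-4)/6 = -6*(-4) = 24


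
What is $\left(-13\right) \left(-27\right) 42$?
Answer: $14742$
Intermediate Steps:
$\left(-13\right) \left(-27\right) 42 = 351 \cdot 42 = 14742$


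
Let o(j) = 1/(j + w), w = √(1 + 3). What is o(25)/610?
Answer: 1/16470 ≈ 6.0716e-5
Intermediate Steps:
w = 2 (w = √4 = 2)
o(j) = 1/(2 + j) (o(j) = 1/(j + 2) = 1/(2 + j))
o(25)/610 = 1/((2 + 25)*610) = (1/610)/27 = (1/27)*(1/610) = 1/16470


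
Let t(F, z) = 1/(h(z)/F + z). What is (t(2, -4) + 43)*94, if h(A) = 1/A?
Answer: 132634/33 ≈ 4019.2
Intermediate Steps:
h(A) = 1/A
t(F, z) = 1/(z + 1/(F*z)) (t(F, z) = 1/(1/(z*F) + z) = 1/(1/(F*z) + z) = 1/(z + 1/(F*z)))
(t(2, -4) + 43)*94 = (2*(-4)/(1 + 2*(-4)**2) + 43)*94 = (2*(-4)/(1 + 2*16) + 43)*94 = (2*(-4)/(1 + 32) + 43)*94 = (2*(-4)/33 + 43)*94 = (2*(-4)*(1/33) + 43)*94 = (-8/33 + 43)*94 = (1411/33)*94 = 132634/33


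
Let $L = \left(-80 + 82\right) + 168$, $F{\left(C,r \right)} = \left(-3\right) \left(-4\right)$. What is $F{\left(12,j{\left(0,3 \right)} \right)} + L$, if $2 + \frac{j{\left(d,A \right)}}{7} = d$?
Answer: $182$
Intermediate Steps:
$j{\left(d,A \right)} = -14 + 7 d$
$F{\left(C,r \right)} = 12$
$L = 170$ ($L = 2 + 168 = 170$)
$F{\left(12,j{\left(0,3 \right)} \right)} + L = 12 + 170 = 182$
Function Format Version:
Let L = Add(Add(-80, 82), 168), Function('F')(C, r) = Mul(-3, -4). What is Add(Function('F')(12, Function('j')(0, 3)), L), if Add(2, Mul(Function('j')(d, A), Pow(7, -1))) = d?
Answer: 182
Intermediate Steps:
Function('j')(d, A) = Add(-14, Mul(7, d))
Function('F')(C, r) = 12
L = 170 (L = Add(2, 168) = 170)
Add(Function('F')(12, Function('j')(0, 3)), L) = Add(12, 170) = 182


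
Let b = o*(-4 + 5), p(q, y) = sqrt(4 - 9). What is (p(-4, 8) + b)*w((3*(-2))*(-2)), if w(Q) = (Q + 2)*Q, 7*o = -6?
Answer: -144 + 168*I*sqrt(5) ≈ -144.0 + 375.66*I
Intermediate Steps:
o = -6/7 (o = (1/7)*(-6) = -6/7 ≈ -0.85714)
p(q, y) = I*sqrt(5) (p(q, y) = sqrt(-5) = I*sqrt(5))
w(Q) = Q*(2 + Q) (w(Q) = (2 + Q)*Q = Q*(2 + Q))
b = -6/7 (b = -6*(-4 + 5)/7 = -6/7*1 = -6/7 ≈ -0.85714)
(p(-4, 8) + b)*w((3*(-2))*(-2)) = (I*sqrt(5) - 6/7)*(((3*(-2))*(-2))*(2 + (3*(-2))*(-2))) = (-6/7 + I*sqrt(5))*((-6*(-2))*(2 - 6*(-2))) = (-6/7 + I*sqrt(5))*(12*(2 + 12)) = (-6/7 + I*sqrt(5))*(12*14) = (-6/7 + I*sqrt(5))*168 = -144 + 168*I*sqrt(5)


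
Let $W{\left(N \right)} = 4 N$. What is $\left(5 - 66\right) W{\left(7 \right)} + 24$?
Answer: $-1684$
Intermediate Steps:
$\left(5 - 66\right) W{\left(7 \right)} + 24 = \left(5 - 66\right) 4 \cdot 7 + 24 = \left(-61\right) 28 + 24 = -1708 + 24 = -1684$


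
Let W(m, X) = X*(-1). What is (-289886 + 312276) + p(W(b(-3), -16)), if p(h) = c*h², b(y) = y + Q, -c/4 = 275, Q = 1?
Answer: -259210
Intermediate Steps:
c = -1100 (c = -4*275 = -1100)
b(y) = 1 + y (b(y) = y + 1 = 1 + y)
W(m, X) = -X
p(h) = -1100*h²
(-289886 + 312276) + p(W(b(-3), -16)) = (-289886 + 312276) - 1100*(-1*(-16))² = 22390 - 1100*16² = 22390 - 1100*256 = 22390 - 281600 = -259210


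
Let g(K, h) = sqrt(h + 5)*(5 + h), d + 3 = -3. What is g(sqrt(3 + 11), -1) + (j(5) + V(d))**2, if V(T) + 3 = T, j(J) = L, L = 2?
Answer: 57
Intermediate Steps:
d = -6 (d = -3 - 3 = -6)
j(J) = 2
V(T) = -3 + T
g(K, h) = (5 + h)**(3/2) (g(K, h) = sqrt(5 + h)*(5 + h) = (5 + h)**(3/2))
g(sqrt(3 + 11), -1) + (j(5) + V(d))**2 = (5 - 1)**(3/2) + (2 + (-3 - 6))**2 = 4**(3/2) + (2 - 9)**2 = 8 + (-7)**2 = 8 + 49 = 57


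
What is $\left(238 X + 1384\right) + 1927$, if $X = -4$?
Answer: $2359$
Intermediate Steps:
$\left(238 X + 1384\right) + 1927 = \left(238 \left(-4\right) + 1384\right) + 1927 = \left(-952 + 1384\right) + 1927 = 432 + 1927 = 2359$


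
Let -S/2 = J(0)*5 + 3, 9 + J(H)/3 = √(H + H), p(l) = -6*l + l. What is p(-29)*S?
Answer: 38280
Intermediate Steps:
p(l) = -5*l
J(H) = -27 + 3*√2*√H (J(H) = -27 + 3*√(H + H) = -27 + 3*√(2*H) = -27 + 3*(√2*√H) = -27 + 3*√2*√H)
S = 264 (S = -2*((-27 + 3*√2*√0)*5 + 3) = -2*((-27 + 3*√2*0)*5 + 3) = -2*((-27 + 0)*5 + 3) = -2*(-27*5 + 3) = -2*(-135 + 3) = -2*(-132) = 264)
p(-29)*S = -5*(-29)*264 = 145*264 = 38280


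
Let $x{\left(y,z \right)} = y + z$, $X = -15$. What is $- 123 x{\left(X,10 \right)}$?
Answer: $615$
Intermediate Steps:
$- 123 x{\left(X,10 \right)} = - 123 \left(-15 + 10\right) = \left(-123\right) \left(-5\right) = 615$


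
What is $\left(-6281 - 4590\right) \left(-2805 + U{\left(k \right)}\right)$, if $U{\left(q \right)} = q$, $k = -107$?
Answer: $31656352$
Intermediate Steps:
$\left(-6281 - 4590\right) \left(-2805 + U{\left(k \right)}\right) = \left(-6281 - 4590\right) \left(-2805 - 107\right) = \left(-10871\right) \left(-2912\right) = 31656352$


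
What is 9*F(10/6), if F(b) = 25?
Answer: 225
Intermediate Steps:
9*F(10/6) = 9*25 = 225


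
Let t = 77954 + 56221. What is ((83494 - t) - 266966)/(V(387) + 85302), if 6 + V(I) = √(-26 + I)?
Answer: -317647/85315 ≈ -3.7232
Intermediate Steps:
t = 134175
V(I) = -6 + √(-26 + I)
((83494 - t) - 266966)/(V(387) + 85302) = ((83494 - 1*134175) - 266966)/((-6 + √(-26 + 387)) + 85302) = ((83494 - 134175) - 266966)/((-6 + √361) + 85302) = (-50681 - 266966)/((-6 + 19) + 85302) = -317647/(13 + 85302) = -317647/85315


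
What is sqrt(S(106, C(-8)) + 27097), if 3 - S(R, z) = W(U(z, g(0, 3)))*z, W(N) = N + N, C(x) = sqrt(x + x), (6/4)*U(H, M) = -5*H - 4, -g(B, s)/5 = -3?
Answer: 2*sqrt(60735 + 48*I)/3 ≈ 164.3 + 0.064923*I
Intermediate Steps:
g(B, s) = 15 (g(B, s) = -5*(-3) = 15)
U(H, M) = -8/3 - 10*H/3 (U(H, M) = 2*(-5*H - 4)/3 = 2*(-4 - 5*H)/3 = -8/3 - 10*H/3)
C(x) = sqrt(2)*sqrt(x) (C(x) = sqrt(2*x) = sqrt(2)*sqrt(x))
W(N) = 2*N
S(R, z) = 3 - z*(-16/3 - 20*z/3) (S(R, z) = 3 - 2*(-8/3 - 10*z/3)*z = 3 - (-16/3 - 20*z/3)*z = 3 - z*(-16/3 - 20*z/3))
sqrt(S(106, C(-8)) + 27097) = sqrt((3 + 4*(sqrt(2)*sqrt(-8))*(4 + 5*(sqrt(2)*sqrt(-8)))/3) + 27097) = sqrt((3 + 4*(sqrt(2)*(2*I*sqrt(2)))*(4 + 5*(sqrt(2)*(2*I*sqrt(2))))/3) + 27097) = sqrt((3 + 4*(4*I)*(4 + 5*(4*I))/3) + 27097) = sqrt((3 + 4*(4*I)*(4 + 20*I)/3) + 27097) = sqrt((3 + 16*I*(4 + 20*I)/3) + 27097) = sqrt(27100 + 16*I*(4 + 20*I)/3)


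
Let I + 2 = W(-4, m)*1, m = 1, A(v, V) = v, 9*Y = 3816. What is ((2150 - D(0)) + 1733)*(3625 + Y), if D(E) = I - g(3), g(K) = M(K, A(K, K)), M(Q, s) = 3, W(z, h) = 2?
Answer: 15734414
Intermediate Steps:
Y = 424 (Y = (1/9)*3816 = 424)
g(K) = 3
I = 0 (I = -2 + 2*1 = -2 + 2 = 0)
D(E) = -3 (D(E) = 0 - 1*3 = 0 - 3 = -3)
((2150 - D(0)) + 1733)*(3625 + Y) = ((2150 - 1*(-3)) + 1733)*(3625 + 424) = ((2150 + 3) + 1733)*4049 = (2153 + 1733)*4049 = 3886*4049 = 15734414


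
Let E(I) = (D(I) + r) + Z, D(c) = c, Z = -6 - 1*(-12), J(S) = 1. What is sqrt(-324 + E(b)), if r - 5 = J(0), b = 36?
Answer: 2*I*sqrt(69) ≈ 16.613*I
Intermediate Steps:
r = 6 (r = 5 + 1 = 6)
Z = 6 (Z = -6 + 12 = 6)
E(I) = 12 + I (E(I) = (I + 6) + 6 = (6 + I) + 6 = 12 + I)
sqrt(-324 + E(b)) = sqrt(-324 + (12 + 36)) = sqrt(-324 + 48) = sqrt(-276) = 2*I*sqrt(69)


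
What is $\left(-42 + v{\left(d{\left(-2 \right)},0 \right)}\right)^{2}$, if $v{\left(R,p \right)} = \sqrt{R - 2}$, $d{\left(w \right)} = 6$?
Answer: $1600$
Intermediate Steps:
$v{\left(R,p \right)} = \sqrt{-2 + R}$
$\left(-42 + v{\left(d{\left(-2 \right)},0 \right)}\right)^{2} = \left(-42 + \sqrt{-2 + 6}\right)^{2} = \left(-42 + \sqrt{4}\right)^{2} = \left(-42 + 2\right)^{2} = \left(-40\right)^{2} = 1600$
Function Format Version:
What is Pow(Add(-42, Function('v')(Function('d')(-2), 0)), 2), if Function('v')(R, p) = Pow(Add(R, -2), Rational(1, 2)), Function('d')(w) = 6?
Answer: 1600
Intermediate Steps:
Function('v')(R, p) = Pow(Add(-2, R), Rational(1, 2))
Pow(Add(-42, Function('v')(Function('d')(-2), 0)), 2) = Pow(Add(-42, Pow(Add(-2, 6), Rational(1, 2))), 2) = Pow(Add(-42, Pow(4, Rational(1, 2))), 2) = Pow(Add(-42, 2), 2) = Pow(-40, 2) = 1600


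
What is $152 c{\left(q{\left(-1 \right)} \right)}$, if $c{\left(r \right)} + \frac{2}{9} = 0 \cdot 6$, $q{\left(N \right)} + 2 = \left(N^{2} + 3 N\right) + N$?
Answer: $- \frac{304}{9} \approx -33.778$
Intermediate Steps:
$q{\left(N \right)} = -2 + N^{2} + 4 N$ ($q{\left(N \right)} = -2 + \left(\left(N^{2} + 3 N\right) + N\right) = -2 + \left(N^{2} + 4 N\right) = -2 + N^{2} + 4 N$)
$c{\left(r \right)} = - \frac{2}{9}$ ($c{\left(r \right)} = - \frac{2}{9} + 0 \cdot 6 = - \frac{2}{9} + 0 = - \frac{2}{9}$)
$152 c{\left(q{\left(-1 \right)} \right)} = 152 \left(- \frac{2}{9}\right) = - \frac{304}{9}$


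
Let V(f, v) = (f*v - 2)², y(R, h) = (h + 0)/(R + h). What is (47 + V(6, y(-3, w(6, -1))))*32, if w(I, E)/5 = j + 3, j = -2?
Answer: 6912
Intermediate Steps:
w(I, E) = 5 (w(I, E) = 5*(-2 + 3) = 5*1 = 5)
y(R, h) = h/(R + h)
V(f, v) = (-2 + f*v)²
(47 + V(6, y(-3, w(6, -1))))*32 = (47 + (-2 + 6*(5/(-3 + 5)))²)*32 = (47 + (-2 + 6*(5/2))²)*32 = (47 + (-2 + 15)²)*32 = (47 + 13²)*32 = (47 + 169)*32 = 216*32 = 6912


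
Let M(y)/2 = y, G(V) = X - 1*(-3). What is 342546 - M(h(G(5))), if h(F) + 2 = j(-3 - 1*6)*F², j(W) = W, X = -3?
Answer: 342550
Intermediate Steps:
G(V) = 0 (G(V) = -3 - 1*(-3) = -3 + 3 = 0)
h(F) = -2 - 9*F² (h(F) = -2 + (-3 - 1*6)*F² = -2 + (-3 - 6)*F² = -2 - 9*F²)
M(y) = 2*y
342546 - M(h(G(5))) = 342546 - 2*(-2 - 9*0²) = 342546 - 2*(-2 - 9*0) = 342546 - 2*(-2 + 0) = 342546 - 2*(-2) = 342546 - 1*(-4) = 342546 + 4 = 342550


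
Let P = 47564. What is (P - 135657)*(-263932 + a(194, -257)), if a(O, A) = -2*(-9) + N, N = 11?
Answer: 23248006979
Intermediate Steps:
a(O, A) = 29 (a(O, A) = -2*(-9) + 11 = 18 + 11 = 29)
(P - 135657)*(-263932 + a(194, -257)) = (47564 - 135657)*(-263932 + 29) = -88093*(-263903) = 23248006979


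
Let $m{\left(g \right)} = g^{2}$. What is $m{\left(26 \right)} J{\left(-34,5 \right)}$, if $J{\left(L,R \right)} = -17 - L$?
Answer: $11492$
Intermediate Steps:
$m{\left(26 \right)} J{\left(-34,5 \right)} = 26^{2} \left(-17 - -34\right) = 676 \left(-17 + 34\right) = 676 \cdot 17 = 11492$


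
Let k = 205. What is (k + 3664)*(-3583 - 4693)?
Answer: -32019844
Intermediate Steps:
(k + 3664)*(-3583 - 4693) = (205 + 3664)*(-3583 - 4693) = 3869*(-8276) = -32019844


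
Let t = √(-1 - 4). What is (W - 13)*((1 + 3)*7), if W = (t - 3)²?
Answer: -252 - 168*I*√5 ≈ -252.0 - 375.66*I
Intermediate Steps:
t = I*√5 (t = √(-5) = I*√5 ≈ 2.2361*I)
W = (-3 + I*√5)² (W = (I*√5 - 3)² = (-3 + I*√5)² ≈ 4.0 - 13.416*I)
(W - 13)*((1 + 3)*7) = ((3 - I*√5)² - 13)*((1 + 3)*7) = (-13 + (3 - I*√5)²)*(4*7) = (-13 + (3 - I*√5)²)*28 = -364 + 28*(3 - I*√5)²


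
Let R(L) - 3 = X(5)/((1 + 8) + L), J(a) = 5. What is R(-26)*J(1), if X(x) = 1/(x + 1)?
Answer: 1525/102 ≈ 14.951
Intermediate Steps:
X(x) = 1/(1 + x)
R(L) = 3 + 1/(6*(9 + L)) (R(L) = 3 + 1/((1 + 5)*((1 + 8) + L)) = 3 + 1/(6*(9 + L)))
R(-26)*J(1) = ((163 + 18*(-26))/(6*(9 - 26)))*5 = ((⅙)*(163 - 468)/(-17))*5 = ((⅙)*(-1/17)*(-305))*5 = (305/102)*5 = 1525/102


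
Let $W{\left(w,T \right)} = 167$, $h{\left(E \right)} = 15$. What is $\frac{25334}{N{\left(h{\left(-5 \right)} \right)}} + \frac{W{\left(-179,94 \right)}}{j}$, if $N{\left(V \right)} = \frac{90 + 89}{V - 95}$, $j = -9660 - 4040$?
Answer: $- \frac{27766093893}{2452300} \approx -11322.0$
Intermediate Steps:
$j = -13700$ ($j = -9660 - 4040 = -13700$)
$N{\left(V \right)} = \frac{179}{-95 + V}$
$\frac{25334}{N{\left(h{\left(-5 \right)} \right)}} + \frac{W{\left(-179,94 \right)}}{j} = \frac{25334}{179 \frac{1}{-95 + 15}} + \frac{167}{-13700} = \frac{25334}{179 \frac{1}{-80}} + 167 \left(- \frac{1}{13700}\right) = \frac{25334}{179 \left(- \frac{1}{80}\right)} - \frac{167}{13700} = \frac{25334}{- \frac{179}{80}} - \frac{167}{13700} = 25334 \left(- \frac{80}{179}\right) - \frac{167}{13700} = - \frac{2026720}{179} - \frac{167}{13700} = - \frac{27766093893}{2452300}$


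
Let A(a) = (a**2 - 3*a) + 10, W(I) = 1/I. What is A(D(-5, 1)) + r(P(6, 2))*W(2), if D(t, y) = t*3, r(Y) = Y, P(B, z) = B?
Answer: 283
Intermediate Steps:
D(t, y) = 3*t
A(a) = 10 + a**2 - 3*a
A(D(-5, 1)) + r(P(6, 2))*W(2) = (10 + (3*(-5))**2 - 9*(-5)) + 6/2 = (10 + (-15)**2 - 3*(-15)) + 6*(1/2) = (10 + 225 + 45) + 3 = 280 + 3 = 283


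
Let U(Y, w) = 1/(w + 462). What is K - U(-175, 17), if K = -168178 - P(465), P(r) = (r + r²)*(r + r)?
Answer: -96609451563/479 ≈ -2.0169e+8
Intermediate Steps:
P(r) = 2*r*(r + r²) (P(r) = (r + r²)*(2*r) = 2*r*(r + r²))
K = -201689878 (K = -168178 - 2*465²*(1 + 465) = -168178 - 2*216225*466 = -168178 - 1*201521700 = -168178 - 201521700 = -201689878)
U(Y, w) = 1/(462 + w)
K - U(-175, 17) = -201689878 - 1/(462 + 17) = -201689878 - 1/479 = -96609451563/479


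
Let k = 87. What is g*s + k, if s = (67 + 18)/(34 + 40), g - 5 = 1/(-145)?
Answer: 99505/1073 ≈ 92.735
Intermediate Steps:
g = 724/145 (g = 5 + 1/(-145) = 5 - 1/145 = 724/145 ≈ 4.9931)
s = 85/74 ≈ 1.1486
g*s + k = (724/145)*(85/74) + 87 = 6154/1073 + 87 = 99505/1073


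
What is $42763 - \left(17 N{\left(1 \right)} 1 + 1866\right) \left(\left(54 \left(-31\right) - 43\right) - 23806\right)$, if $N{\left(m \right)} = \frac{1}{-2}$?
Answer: $\frac{94903471}{2} \approx 4.7452 \cdot 10^{7}$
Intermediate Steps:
$N{\left(m \right)} = - \frac{1}{2}$
$42763 - \left(17 N{\left(1 \right)} 1 + 1866\right) \left(\left(54 \left(-31\right) - 43\right) - 23806\right) = 42763 - \left(17 \left(- \frac{1}{2}\right) 1 + 1866\right) \left(\left(54 \left(-31\right) - 43\right) - 23806\right) = 42763 - \left(\left(- \frac{17}{2}\right) 1 + 1866\right) \left(\left(-1674 - 43\right) - 23806\right) = 42763 - \left(- \frac{17}{2} + 1866\right) \left(-1717 - 23806\right) = 42763 - \frac{3715}{2} \left(-25523\right) = 42763 - - \frac{94817945}{2} = 42763 + \frac{94817945}{2} = \frac{94903471}{2}$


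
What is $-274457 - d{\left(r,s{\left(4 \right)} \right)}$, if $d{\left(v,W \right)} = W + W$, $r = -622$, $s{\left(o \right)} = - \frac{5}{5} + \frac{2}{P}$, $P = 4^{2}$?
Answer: $- \frac{1097821}{4} \approx -2.7446 \cdot 10^{5}$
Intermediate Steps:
$P = 16$
$s{\left(o \right)} = - \frac{7}{8}$ ($s{\left(o \right)} = - \frac{5}{5} + \frac{2}{16} = \left(-5\right) \frac{1}{5} + 2 \cdot \frac{1}{16} = -1 + \frac{1}{8} = - \frac{7}{8}$)
$d{\left(v,W \right)} = 2 W$
$-274457 - d{\left(r,s{\left(4 \right)} \right)} = -274457 - 2 \left(- \frac{7}{8}\right) = -274457 - - \frac{7}{4} = -274457 + \frac{7}{4} = - \frac{1097821}{4}$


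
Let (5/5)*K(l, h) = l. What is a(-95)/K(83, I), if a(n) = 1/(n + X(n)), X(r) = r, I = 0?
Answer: -1/15770 ≈ -6.3412e-5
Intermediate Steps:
K(l, h) = l
a(n) = 1/(2*n) (a(n) = 1/(n + n) = 1/(2*n))
a(-95)/K(83, I) = ((½)/(-95))/83 = ((½)*(-1/95))*(1/83) = -1/190*1/83 = -1/15770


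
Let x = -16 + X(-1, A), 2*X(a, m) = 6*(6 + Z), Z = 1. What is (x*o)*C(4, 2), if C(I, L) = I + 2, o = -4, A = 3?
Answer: -120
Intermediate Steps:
X(a, m) = 21 (X(a, m) = (6*(6 + 1))/2 = (6*7)/2 = (½)*42 = 21)
x = 5 (x = -16 + 21 = 5)
C(I, L) = 2 + I
(x*o)*C(4, 2) = (5*(-4))*(2 + 4) = -20*6 = -120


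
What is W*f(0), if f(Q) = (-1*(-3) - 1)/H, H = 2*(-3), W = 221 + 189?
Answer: -410/3 ≈ -136.67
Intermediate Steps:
W = 410
H = -6
f(Q) = -⅓ (f(Q) = (-1*(-3) - 1)/(-6) = (3 - 1)*(-⅙) = 2*(-⅙) = -⅓)
W*f(0) = 410*(-⅓) = -410/3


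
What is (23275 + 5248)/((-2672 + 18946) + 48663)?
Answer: 28523/64937 ≈ 0.43924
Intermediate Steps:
(23275 + 5248)/((-2672 + 18946) + 48663) = 28523/(16274 + 48663) = 28523/64937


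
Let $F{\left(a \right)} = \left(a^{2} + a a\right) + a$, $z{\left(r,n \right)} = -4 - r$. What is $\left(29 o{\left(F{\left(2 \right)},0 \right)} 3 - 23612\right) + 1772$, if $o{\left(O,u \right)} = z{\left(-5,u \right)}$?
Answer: $-21753$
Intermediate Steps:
$F{\left(a \right)} = a + 2 a^{2}$ ($F{\left(a \right)} = \left(a^{2} + a^{2}\right) + a = 2 a^{2} + a = a + 2 a^{2}$)
$o{\left(O,u \right)} = 1$ ($o{\left(O,u \right)} = -4 - -5 = -4 + 5 = 1$)
$\left(29 o{\left(F{\left(2 \right)},0 \right)} 3 - 23612\right) + 1772 = \left(29 \cdot 1 \cdot 3 - 23612\right) + 1772 = \left(29 \cdot 3 - 23612\right) + 1772 = \left(87 - 23612\right) + 1772 = -23525 + 1772 = -21753$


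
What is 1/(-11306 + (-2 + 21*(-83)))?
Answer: -1/13051 ≈ -7.6622e-5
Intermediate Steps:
1/(-11306 + (-2 + 21*(-83))) = 1/(-11306 + (-2 - 1743)) = 1/(-11306 - 1745) = 1/(-13051) = -1/13051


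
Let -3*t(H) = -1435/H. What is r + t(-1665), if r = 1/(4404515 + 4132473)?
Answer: -2450114557/8528451012 ≈ -0.28729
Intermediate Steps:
t(H) = 1435/(3*H) (t(H) = -(-1435)/(3*H) = 1435/(3*H))
r = 1/8536988 ≈ 1.1714e-7
r + t(-1665) = 1/8536988 + (1435/3)/(-1665) = 1/8536988 + (1435/3)*(-1/1665) = 1/8536988 - 287/999 = -2450114557/8528451012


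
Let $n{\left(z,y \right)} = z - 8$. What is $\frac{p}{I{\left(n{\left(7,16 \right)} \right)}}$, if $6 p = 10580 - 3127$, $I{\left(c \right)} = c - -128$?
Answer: $\frac{7453}{762} \approx 9.7808$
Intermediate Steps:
$n{\left(z,y \right)} = -8 + z$
$I{\left(c \right)} = 128 + c$ ($I{\left(c \right)} = c + 128 = 128 + c$)
$p = \frac{7453}{6}$ ($p = \frac{10580 - 3127}{6} = \frac{1}{6} \cdot 7453 = \frac{7453}{6} \approx 1242.2$)
$\frac{p}{I{\left(n{\left(7,16 \right)} \right)}} = \frac{7453}{6 \left(128 + \left(-8 + 7\right)\right)} = \frac{7453}{6 \left(128 - 1\right)} = \frac{7453}{6 \cdot 127} = \frac{7453}{6} \cdot \frac{1}{127} = \frac{7453}{762}$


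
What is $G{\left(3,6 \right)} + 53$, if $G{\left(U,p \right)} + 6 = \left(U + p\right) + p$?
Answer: $62$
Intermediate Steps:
$G{\left(U,p \right)} = -6 + U + 2 p$ ($G{\left(U,p \right)} = -6 + \left(\left(U + p\right) + p\right) = -6 + \left(U + 2 p\right) = -6 + U + 2 p$)
$G{\left(3,6 \right)} + 53 = \left(-6 + 3 + 2 \cdot 6\right) + 53 = \left(-6 + 3 + 12\right) + 53 = 9 + 53 = 62$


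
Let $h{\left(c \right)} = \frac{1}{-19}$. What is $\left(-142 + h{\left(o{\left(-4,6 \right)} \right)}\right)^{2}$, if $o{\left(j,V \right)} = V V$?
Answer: $\frac{7284601}{361} \approx 20179.0$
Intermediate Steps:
$o{\left(j,V \right)} = V^{2}$
$h{\left(c \right)} = - \frac{1}{19}$
$\left(-142 + h{\left(o{\left(-4,6 \right)} \right)}\right)^{2} = \left(-142 - \frac{1}{19}\right)^{2} = \left(- \frac{2699}{19}\right)^{2} = \frac{7284601}{361}$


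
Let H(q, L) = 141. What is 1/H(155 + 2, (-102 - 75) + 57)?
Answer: 1/141 ≈ 0.0070922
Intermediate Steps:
1/H(155 + 2, (-102 - 75) + 57) = 1/141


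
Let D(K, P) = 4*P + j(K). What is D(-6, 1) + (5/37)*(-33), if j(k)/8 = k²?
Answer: 10639/37 ≈ 287.54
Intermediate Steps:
j(k) = 8*k²
D(K, P) = 4*P + 8*K²
D(-6, 1) + (5/37)*(-33) = (4*1 + 8*(-6)²) + (5/37)*(-33) = (4 + 8*36) + (5*(1/37))*(-33) = (4 + 288) + (5/37)*(-33) = 292 - 165/37 = 10639/37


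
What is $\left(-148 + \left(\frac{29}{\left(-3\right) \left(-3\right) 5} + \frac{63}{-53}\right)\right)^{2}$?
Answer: $\frac{125512901284}{5688225} \approx 22065.0$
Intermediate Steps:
$\left(-148 + \left(\frac{29}{\left(-3\right) \left(-3\right) 5} + \frac{63}{-53}\right)\right)^{2} = \left(-148 + \left(\frac{29}{9 \cdot 5} + 63 \left(- \frac{1}{53}\right)\right)\right)^{2} = \left(-148 - \left(\frac{63}{53} - \frac{29}{45}\right)\right)^{2} = \left(-148 + \left(29 \cdot \frac{1}{45} - \frac{63}{53}\right)\right)^{2} = \left(-148 + \left(\frac{29}{45} - \frac{63}{53}\right)\right)^{2} = \left(-148 - \frac{1298}{2385}\right)^{2} = \left(- \frac{354278}{2385}\right)^{2} = \frac{125512901284}{5688225}$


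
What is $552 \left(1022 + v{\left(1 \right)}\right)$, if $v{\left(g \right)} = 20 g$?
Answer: $575184$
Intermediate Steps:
$552 \left(1022 + v{\left(1 \right)}\right) = 552 \left(1022 + 20 \cdot 1\right) = 552 \left(1022 + 20\right) = 552 \cdot 1042 = 575184$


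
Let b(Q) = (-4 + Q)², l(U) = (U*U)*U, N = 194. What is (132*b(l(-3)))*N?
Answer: 24609288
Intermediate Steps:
l(U) = U³ (l(U) = U²*U = U³)
(132*b(l(-3)))*N = (132*(-4 + (-3)³)²)*194 = (132*(-4 - 27)²)*194 = (132*(-31)²)*194 = (132*961)*194 = 126852*194 = 24609288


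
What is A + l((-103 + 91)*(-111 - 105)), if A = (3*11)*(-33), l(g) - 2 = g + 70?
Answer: 1575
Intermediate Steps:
l(g) = 72 + g (l(g) = 2 + (g + 70) = 2 + (70 + g) = 72 + g)
A = -1089 (A = 33*(-33) = -1089)
A + l((-103 + 91)*(-111 - 105)) = -1089 + (72 + (-103 + 91)*(-111 - 105)) = -1089 + (72 - 12*(-216)) = -1089 + (72 + 2592) = -1089 + 2664 = 1575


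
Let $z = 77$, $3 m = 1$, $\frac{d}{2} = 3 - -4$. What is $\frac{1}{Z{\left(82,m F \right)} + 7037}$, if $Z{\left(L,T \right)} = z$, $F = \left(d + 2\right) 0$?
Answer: $\frac{1}{7114} \approx 0.00014057$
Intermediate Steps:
$d = 14$ ($d = 2 \left(3 - -4\right) = 2 \left(3 + 4\right) = 2 \cdot 7 = 14$)
$m = \frac{1}{3}$ ($m = \frac{1}{3} \cdot 1 = \frac{1}{3} \approx 0.33333$)
$F = 0$ ($F = \left(14 + 2\right) 0 = 16 \cdot 0 = 0$)
$Z{\left(L,T \right)} = 77$
$\frac{1}{Z{\left(82,m F \right)} + 7037} = \frac{1}{77 + 7037} = \frac{1}{7114}$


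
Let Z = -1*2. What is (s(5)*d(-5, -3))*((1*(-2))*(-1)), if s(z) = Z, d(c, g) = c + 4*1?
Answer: 4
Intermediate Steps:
Z = -2
d(c, g) = 4 + c (d(c, g) = c + 4 = 4 + c)
s(z) = -2
(s(5)*d(-5, -3))*((1*(-2))*(-1)) = (-2*(4 - 5))*((1*(-2))*(-1)) = (-2*(-1))*(-2*(-1)) = 2*2 = 4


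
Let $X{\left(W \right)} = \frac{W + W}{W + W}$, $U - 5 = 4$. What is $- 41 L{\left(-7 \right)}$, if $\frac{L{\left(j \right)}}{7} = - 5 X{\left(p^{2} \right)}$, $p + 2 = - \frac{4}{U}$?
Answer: $1435$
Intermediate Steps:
$U = 9$ ($U = 5 + 4 = 9$)
$p = - \frac{22}{9}$ ($p = -2 - \frac{4}{9} = - \frac{22}{9} \approx -2.4444$)
$X{\left(W \right)} = 1$ ($X{\left(W \right)} = \frac{2 W}{2 W} = 2 W \frac{1}{2 W} = 1$)
$L{\left(j \right)} = -35$ ($L{\left(j \right)} = 7 \left(\left(-5\right) 1\right) = 7 \left(-5\right) = -35$)
$- 41 L{\left(-7 \right)} = \left(-41\right) \left(-35\right) = 1435$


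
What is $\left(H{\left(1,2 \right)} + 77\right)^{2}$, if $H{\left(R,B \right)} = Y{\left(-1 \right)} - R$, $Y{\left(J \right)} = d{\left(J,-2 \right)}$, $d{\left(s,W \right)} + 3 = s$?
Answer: $5184$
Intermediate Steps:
$d{\left(s,W \right)} = -3 + s$
$Y{\left(J \right)} = -3 + J$
$H{\left(R,B \right)} = -4 - R$ ($H{\left(R,B \right)} = \left(-3 - 1\right) - R = -4 - R$)
$\left(H{\left(1,2 \right)} + 77\right)^{2} = \left(\left(-4 - 1\right) + 77\right)^{2} = \left(-5 + 77\right)^{2} = 72^{2} = 5184$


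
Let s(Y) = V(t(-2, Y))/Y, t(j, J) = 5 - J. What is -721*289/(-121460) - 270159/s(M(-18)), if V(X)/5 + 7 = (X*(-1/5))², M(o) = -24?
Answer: 218764457253/4494020 ≈ 48679.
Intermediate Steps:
V(X) = -35 + X²/5 (V(X) = -35 + 5*(X*(-1/5))² = -35 + 5*(X*(-1*⅕))² = -35 + 5*(X*(-⅕))² = -35 + 5*(-X/5)² = -35 + 5*(X²/25) = -35 + X²/5)
s(Y) = (-35 + (5 - Y)²/5)/Y
-721*289/(-121460) - 270159/s(M(-18)) = -721*289/(-121460) - 270159*(-120/(-175 + (-5 - 24)²)) = -208369*(-1/121460) - 270159*(-120/(-175 + (-29)²)) = 208369/121460 - 270159*(-120/(-175 + 841)) = 208369/121460 - 270159/((⅕)*(-1/24)*666) = 208369/121460 - 270159/(-111/20) = 208369/121460 - 270159*(-20/111) = 208369/121460 + 1801060/37 = 218764457253/4494020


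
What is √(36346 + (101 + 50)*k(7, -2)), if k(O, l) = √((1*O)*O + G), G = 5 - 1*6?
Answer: √(36346 + 604*√3) ≈ 193.37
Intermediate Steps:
G = -1 (G = 5 - 6 = -1)
k(O, l) = √(-1 + O²) (k(O, l) = √((1*O)*O - 1) = √(O*O - 1) = √(O² - 1) = √(-1 + O²))
√(36346 + (101 + 50)*k(7, -2)) = √(36346 + (101 + 50)*√(-1 + 7²)) = √(36346 + 151*√(-1 + 49)) = √(36346 + 151*√48) = √(36346 + 151*(4*√3)) = √(36346 + 604*√3)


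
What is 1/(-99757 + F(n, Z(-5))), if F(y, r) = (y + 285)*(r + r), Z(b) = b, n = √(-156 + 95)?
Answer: I/(-102607*I + 10*√61) ≈ -9.7459e-6 + 7.4184e-9*I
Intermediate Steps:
n = I*√61 (n = √(-61) = I*√61 ≈ 7.8102*I)
F(y, r) = 2*r*(285 + y) (F(y, r) = (285 + y)*(2*r) = 2*r*(285 + y))
1/(-99757 + F(n, Z(-5))) = 1/(-99757 + 2*(-5)*(285 + I*√61)) = 1/(-99757 + (-2850 - 10*I*√61)) = 1/(-102607 - 10*I*√61)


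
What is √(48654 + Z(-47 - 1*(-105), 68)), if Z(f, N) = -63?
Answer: 3*√5399 ≈ 220.43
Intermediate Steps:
√(48654 + Z(-47 - 1*(-105), 68)) = √(48654 - 63) = √48591 = 3*√5399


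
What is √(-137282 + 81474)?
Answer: 16*I*√218 ≈ 236.24*I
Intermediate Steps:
√(-137282 + 81474) = √(-55808) = 16*I*√218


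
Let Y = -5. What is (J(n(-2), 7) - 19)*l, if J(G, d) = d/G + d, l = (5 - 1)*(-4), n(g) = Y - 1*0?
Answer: 1072/5 ≈ 214.40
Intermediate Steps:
n(g) = -5 (n(g) = -5 - 1*0 = -5 + 0 = -5)
l = -16 (l = 4*(-4) = -16)
J(G, d) = d + d/G
(J(n(-2), 7) - 19)*l = ((7 + 7/(-5)) - 19)*(-16) = ((7 + 7*(-⅕)) - 19)*(-16) = ((7 - 7/5) - 19)*(-16) = (28/5 - 19)*(-16) = -67/5*(-16) = 1072/5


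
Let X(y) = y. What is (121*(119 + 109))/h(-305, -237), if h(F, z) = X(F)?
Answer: -27588/305 ≈ -90.452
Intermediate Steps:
h(F, z) = F
(121*(119 + 109))/h(-305, -237) = (121*(119 + 109))/(-305) = (121*228)*(-1/305) = 27588*(-1/305) = -27588/305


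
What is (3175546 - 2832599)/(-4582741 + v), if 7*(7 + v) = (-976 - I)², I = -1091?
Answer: -2400629/32066011 ≈ -0.074865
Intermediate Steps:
v = 13176/7 (v = -7 + (-976 - 1*(-1091))²/7 = -7 + (-976 + 1091)²/7 = -7 + (⅐)*115² = -7 + (⅐)*13225 = -7 + 13225/7 = 13176/7 ≈ 1882.3)
(3175546 - 2832599)/(-4582741 + v) = (3175546 - 2832599)/(-4582741 + 13176/7) = 342947/(-32066011/7) = 342947*(-7/32066011) = -2400629/32066011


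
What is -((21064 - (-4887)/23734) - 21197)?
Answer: 3151735/23734 ≈ 132.79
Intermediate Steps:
-((21064 - (-4887)/23734) - 21197) = -((21064 - 1*(-4887/23734)) - 21197) = -((21064 + 4887/23734) - 21197) = -(499937863/23734 - 21197) = -1*(-3151735/23734) = 3151735/23734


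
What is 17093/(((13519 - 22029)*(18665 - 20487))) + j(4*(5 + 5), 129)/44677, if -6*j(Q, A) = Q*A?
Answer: -292344773/16109923580 ≈ -0.018147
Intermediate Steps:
j(Q, A) = -A*Q/6 (j(Q, A) = -Q*A/6 = -A*Q/6)
17093/(((13519 - 22029)*(18665 - 20487))) + j(4*(5 + 5), 129)/44677 = 17093/(((13519 - 22029)*(18665 - 20487))) - ⅙*129*4*(5 + 5)/44677 = 17093/((-8510*(-1822))) - ⅙*129*4*10*(1/44677) = 17093/15505220 - ⅙*129*40*(1/44677) = 17093*(1/15505220) - 860*1/44677 = 17093/15505220 - 20/1039 = -292344773/16109923580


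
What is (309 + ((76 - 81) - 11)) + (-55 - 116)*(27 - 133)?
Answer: 18419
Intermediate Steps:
(309 + ((76 - 81) - 11)) + (-55 - 116)*(27 - 133) = (309 + (-5 - 11)) - 171*(-106) = (309 - 16) + 18126 = 293 + 18126 = 18419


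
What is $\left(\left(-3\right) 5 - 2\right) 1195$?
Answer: $-20315$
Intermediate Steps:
$\left(\left(-3\right) 5 - 2\right) 1195 = \left(-15 - 2\right) 1195 = \left(-17\right) 1195 = -20315$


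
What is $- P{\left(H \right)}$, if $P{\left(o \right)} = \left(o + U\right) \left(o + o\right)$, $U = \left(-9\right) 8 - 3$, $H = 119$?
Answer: $-10472$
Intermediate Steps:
$U = -75$ ($U = -72 - 3 = -75$)
$P{\left(o \right)} = 2 o \left(-75 + o\right)$ ($P{\left(o \right)} = \left(o - 75\right) \left(o + o\right) = \left(-75 + o\right) 2 o = 2 o \left(-75 + o\right)$)
$- P{\left(H \right)} = - 2 \cdot 119 \left(-75 + 119\right) = - 2 \cdot 119 \cdot 44 = \left(-1\right) 10472 = -10472$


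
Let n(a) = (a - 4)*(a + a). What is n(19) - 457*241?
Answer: -109567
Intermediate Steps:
n(a) = 2*a*(-4 + a) (n(a) = (-4 + a)*(2*a) = 2*a*(-4 + a))
n(19) - 457*241 = 2*19*(-4 + 19) - 457*241 = 2*19*15 - 110137 = 570 - 110137 = -109567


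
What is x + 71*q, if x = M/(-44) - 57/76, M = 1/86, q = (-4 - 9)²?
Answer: 45401377/3784 ≈ 11998.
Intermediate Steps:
q = 169 (q = (-13)² = 169)
M = 1/86 ≈ 0.011628
x = -2839/3784 (x = (1/86)/(-44) - 57/76 = (1/86)*(-1/44) - 57*1/76 = -1/3784 - ¾ = -2839/3784 ≈ -0.75026)
x + 71*q = -2839/3784 + 71*169 = -2839/3784 + 11999 = 45401377/3784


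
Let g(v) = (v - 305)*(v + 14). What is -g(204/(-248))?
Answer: 15491137/3844 ≈ 4030.0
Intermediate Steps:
g(v) = (-305 + v)*(14 + v)
-g(204/(-248)) = -(-4270 + (204/(-248))² - 59364/(-248)) = -(-4270 + (204*(-1/248))² - 59364*(-1)/248) = -(-4270 + (-51/62)² - 291*(-51/62)) = -(-4270 + 2601/3844 + 14841/62) = -1*(-15491137/3844) = 15491137/3844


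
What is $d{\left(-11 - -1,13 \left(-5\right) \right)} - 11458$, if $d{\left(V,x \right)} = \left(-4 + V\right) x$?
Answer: $-10548$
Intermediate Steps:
$d{\left(V,x \right)} = x \left(-4 + V\right)$
$d{\left(-11 - -1,13 \left(-5\right) \right)} - 11458 = 13 \left(-5\right) \left(-4 - 10\right) - 11458 = - 65 \left(-4 + \left(-11 + 1\right)\right) - 11458 = - 65 \left(-4 - 10\right) - 11458 = \left(-65\right) \left(-14\right) - 11458 = 910 - 11458 = -10548$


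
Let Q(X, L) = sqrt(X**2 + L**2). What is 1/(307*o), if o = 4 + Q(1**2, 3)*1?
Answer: 2/921 - sqrt(10)/1842 ≈ 0.00045479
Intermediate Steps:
Q(X, L) = sqrt(L**2 + X**2)
o = 4 + sqrt(10) (o = 4 + sqrt(3**2 + (1**2)**2)*1 = 4 + sqrt(9 + 1**2)*1 = 4 + sqrt(9 + 1)*1 = 4 + sqrt(10)*1 = 4 + sqrt(10) ≈ 7.1623)
1/(307*o) = 1/(307*(4 + sqrt(10))) = 1/(1228 + 307*sqrt(10))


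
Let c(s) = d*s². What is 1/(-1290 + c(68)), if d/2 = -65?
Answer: -1/602410 ≈ -1.6600e-6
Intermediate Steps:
d = -130 (d = 2*(-65) = -130)
c(s) = -130*s²
1/(-1290 + c(68)) = 1/(-1290 - 130*68²) = 1/(-1290 - 130*4624) = 1/(-1290 - 601120) = 1/(-602410) = -1/602410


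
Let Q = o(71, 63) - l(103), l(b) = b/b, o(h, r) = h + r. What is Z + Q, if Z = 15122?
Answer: 15255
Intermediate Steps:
l(b) = 1
Q = 133 (Q = (71 + 63) - 1*1 = 134 - 1 = 133)
Z + Q = 15122 + 133 = 15255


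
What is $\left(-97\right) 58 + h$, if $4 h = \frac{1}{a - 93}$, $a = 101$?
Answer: $- \frac{180031}{32} \approx -5626.0$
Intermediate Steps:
$h = \frac{1}{32}$ ($h = \frac{1}{4 \left(101 - 93\right)} = \frac{1}{4 \cdot 8} = \frac{1}{4} \cdot \frac{1}{8} = \frac{1}{32} \approx 0.03125$)
$\left(-97\right) 58 + h = \left(-97\right) 58 + \frac{1}{32} = -5626 + \frac{1}{32} = - \frac{180031}{32}$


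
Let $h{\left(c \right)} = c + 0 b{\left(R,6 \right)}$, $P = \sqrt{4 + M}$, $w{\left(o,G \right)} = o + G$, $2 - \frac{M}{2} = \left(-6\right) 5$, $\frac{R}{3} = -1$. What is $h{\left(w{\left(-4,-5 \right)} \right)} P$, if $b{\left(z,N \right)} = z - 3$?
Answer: $- 18 \sqrt{17} \approx -74.216$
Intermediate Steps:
$R = -3$ ($R = 3 \left(-1\right) = -3$)
$M = 64$ ($M = 4 - 2 \left(\left(-6\right) 5\right) = 4 - -60 = 4 + 60 = 64$)
$w{\left(o,G \right)} = G + o$
$b{\left(z,N \right)} = -3 + z$
$P = 2 \sqrt{17}$ ($P = \sqrt{4 + 64} = \sqrt{68} = 2 \sqrt{17} \approx 8.2462$)
$h{\left(c \right)} = c$ ($h{\left(c \right)} = c + 0 \left(-3 - 3\right) = c + 0 \left(-6\right) = c + 0 = c$)
$h{\left(w{\left(-4,-5 \right)} \right)} P = \left(-5 - 4\right) 2 \sqrt{17} = - 9 \cdot 2 \sqrt{17} = - 18 \sqrt{17}$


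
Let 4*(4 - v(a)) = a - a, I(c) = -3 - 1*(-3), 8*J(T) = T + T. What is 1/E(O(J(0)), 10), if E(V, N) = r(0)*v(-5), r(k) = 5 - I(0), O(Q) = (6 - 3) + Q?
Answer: 1/20 ≈ 0.050000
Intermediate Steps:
J(T) = T/4 (J(T) = (T + T)/8 = (2*T)/8 = T/4)
O(Q) = 3 + Q
I(c) = 0 (I(c) = -3 + 3 = 0)
v(a) = 4 (v(a) = 4 - (a - a)/4 = 4 - ¼*0 = 4 + 0 = 4)
r(k) = 5 (r(k) = 5 - 1*0 = 5 + 0 = 5)
E(V, N) = 20 (E(V, N) = 5*4 = 20)
1/E(O(J(0)), 10) = 1/20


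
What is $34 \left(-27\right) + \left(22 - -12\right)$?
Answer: $-884$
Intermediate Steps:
$34 \left(-27\right) + \left(22 - -12\right) = -918 + \left(22 + 12\right) = -918 + 34 = -884$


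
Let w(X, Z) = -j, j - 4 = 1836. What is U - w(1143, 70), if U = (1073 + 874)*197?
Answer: 385399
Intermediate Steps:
j = 1840 (j = 4 + 1836 = 1840)
w(X, Z) = -1840 (w(X, Z) = -1*1840 = -1840)
U = 383559 (U = 1947*197 = 383559)
U - w(1143, 70) = 383559 - 1*(-1840) = 383559 + 1840 = 385399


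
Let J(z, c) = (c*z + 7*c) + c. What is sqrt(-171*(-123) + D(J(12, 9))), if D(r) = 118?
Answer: sqrt(21151) ≈ 145.43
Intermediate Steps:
J(z, c) = 8*c + c*z (J(z, c) = (7*c + c*z) + c = 8*c + c*z)
sqrt(-171*(-123) + D(J(12, 9))) = sqrt(-171*(-123) + 118) = sqrt(21033 + 118) = sqrt(21151)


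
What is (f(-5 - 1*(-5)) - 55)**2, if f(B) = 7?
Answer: 2304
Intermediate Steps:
(f(-5 - 1*(-5)) - 55)**2 = (7 - 55)**2 = (-48)**2 = 2304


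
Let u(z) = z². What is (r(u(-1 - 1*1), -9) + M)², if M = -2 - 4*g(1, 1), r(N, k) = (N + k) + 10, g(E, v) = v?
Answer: 1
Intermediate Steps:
r(N, k) = 10 + N + k
M = -6 (M = -2 - 4*1 = -2 - 4 = -6)
(r(u(-1 - 1*1), -9) + M)² = ((10 + (-1 - 1*1)² - 9) - 6)² = ((10 + (-1 - 1)² - 9) - 6)² = ((10 + (-2)² - 9) - 6)² = ((10 + 4 - 9) - 6)² = (5 - 6)² = (-1)² = 1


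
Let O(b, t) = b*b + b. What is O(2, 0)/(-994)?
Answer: -3/497 ≈ -0.0060362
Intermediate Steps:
O(b, t) = b + b**2 (O(b, t) = b**2 + b = b + b**2)
O(2, 0)/(-994) = (2*(1 + 2))/(-994) = (2*3)*(-1/994) = 6*(-1/994) = -3/497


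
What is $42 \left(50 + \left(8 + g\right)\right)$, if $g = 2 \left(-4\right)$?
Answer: $2100$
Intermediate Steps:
$g = -8$
$42 \left(50 + \left(8 + g\right)\right) = 42 \left(50 + \left(8 - 8\right)\right) = 42 \left(50 + 0\right) = 42 \cdot 50 = 2100$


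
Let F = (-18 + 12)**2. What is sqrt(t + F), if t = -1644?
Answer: 2*I*sqrt(402) ≈ 40.1*I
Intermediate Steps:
F = 36 (F = (-6)**2 = 36)
sqrt(t + F) = sqrt(-1644 + 36) = sqrt(-1608) = 2*I*sqrt(402)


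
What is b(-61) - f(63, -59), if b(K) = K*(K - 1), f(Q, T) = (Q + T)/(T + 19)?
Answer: 37821/10 ≈ 3782.1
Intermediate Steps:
f(Q, T) = (Q + T)/(19 + T)
b(K) = K*(-1 + K)
b(-61) - f(63, -59) = -61*(-1 - 61) - (63 - 59)/(19 - 59) = -61*(-62) - 4/(-40) = 3782 - (-1)*4/40 = 3782 - 1*(-⅒) = 3782 + ⅒ = 37821/10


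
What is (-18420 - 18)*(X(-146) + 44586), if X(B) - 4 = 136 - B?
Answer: -827349936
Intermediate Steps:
X(B) = 140 - B (X(B) = 4 + (136 - B) = 140 - B)
(-18420 - 18)*(X(-146) + 44586) = (-18420 - 18)*((140 - 1*(-146)) + 44586) = -18438*((140 + 146) + 44586) = -18438*(286 + 44586) = -18438*44872 = -827349936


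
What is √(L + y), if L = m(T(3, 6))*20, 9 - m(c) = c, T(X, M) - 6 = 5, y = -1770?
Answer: I*√1810 ≈ 42.544*I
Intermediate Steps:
T(X, M) = 11 (T(X, M) = 6 + 5 = 11)
m(c) = 9 - c
L = -40 (L = (9 - 1*11)*20 = (9 - 11)*20 = -2*20 = -40)
√(L + y) = √(-40 - 1770) = √(-1810) = I*√1810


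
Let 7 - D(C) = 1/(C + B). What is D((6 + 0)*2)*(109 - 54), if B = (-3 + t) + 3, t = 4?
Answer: 6105/16 ≈ 381.56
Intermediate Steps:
B = 4 (B = (-3 + 4) + 3 = 1 + 3 = 4)
D(C) = 7 - 1/(4 + C) (D(C) = 7 - 1/(C + 4) = 7 - 1/(4 + C))
D((6 + 0)*2)*(109 - 54) = ((27 + 7*((6 + 0)*2))/(4 + (6 + 0)*2))*(109 - 54) = ((27 + 7*(6*2))/(4 + 6*2))*55 = ((27 + 7*12)/(4 + 12))*55 = ((27 + 84)/16)*55 = ((1/16)*111)*55 = (111/16)*55 = 6105/16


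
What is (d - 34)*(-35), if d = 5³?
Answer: -3185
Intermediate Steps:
d = 125
(d - 34)*(-35) = (125 - 34)*(-35) = 91*(-35) = -3185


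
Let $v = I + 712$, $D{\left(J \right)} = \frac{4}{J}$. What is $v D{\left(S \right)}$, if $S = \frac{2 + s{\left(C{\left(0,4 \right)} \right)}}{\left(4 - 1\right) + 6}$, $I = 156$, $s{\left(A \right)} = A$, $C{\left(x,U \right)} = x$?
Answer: $15624$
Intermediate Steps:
$S = \frac{2}{9}$ ($S = \frac{2 + 0}{\left(4 - 1\right) + 6} = \frac{2}{\left(4 - 1\right) + 6} = \frac{2}{3 + 6} = \frac{2}{9} \approx 0.22222$)
$v = 868$ ($v = 156 + 712 = 868$)
$v D{\left(S \right)} = 868 \frac{4}{\frac{2}{9}} = 868 \cdot 4 \cdot \frac{9}{2} = 868 \cdot 18 = 15624$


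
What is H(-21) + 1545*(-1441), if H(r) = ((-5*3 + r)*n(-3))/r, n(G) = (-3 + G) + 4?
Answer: -15584439/7 ≈ -2.2263e+6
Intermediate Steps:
n(G) = 1 + G
H(r) = (30 - 2*r)/r (H(r) = ((-5*3 + r)*(1 - 3))/r = ((-15 + r)*(-2))/r = (30 - 2*r)/r)
H(-21) + 1545*(-1441) = (-2 + 30/(-21)) + 1545*(-1441) = (-2 + 30*(-1/21)) - 2226345 = (-2 - 10/7) - 2226345 = -24/7 - 2226345 = -15584439/7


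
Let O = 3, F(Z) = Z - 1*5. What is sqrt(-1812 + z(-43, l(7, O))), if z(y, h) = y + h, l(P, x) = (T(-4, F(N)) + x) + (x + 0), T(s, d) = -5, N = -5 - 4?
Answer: 3*I*sqrt(206) ≈ 43.058*I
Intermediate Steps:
N = -9
F(Z) = -5 + Z (F(Z) = Z - 5 = -5 + Z)
l(P, x) = -5 + 2*x (l(P, x) = (-5 + x) + (x + 0) = (-5 + x) + x = -5 + 2*x)
z(y, h) = h + y
sqrt(-1812 + z(-43, l(7, O))) = sqrt(-1812 + ((-5 + 2*3) - 43)) = sqrt(-1812 + ((-5 + 6) - 43)) = sqrt(-1812 + (1 - 43)) = sqrt(-1812 - 42) = sqrt(-1854) = 3*I*sqrt(206)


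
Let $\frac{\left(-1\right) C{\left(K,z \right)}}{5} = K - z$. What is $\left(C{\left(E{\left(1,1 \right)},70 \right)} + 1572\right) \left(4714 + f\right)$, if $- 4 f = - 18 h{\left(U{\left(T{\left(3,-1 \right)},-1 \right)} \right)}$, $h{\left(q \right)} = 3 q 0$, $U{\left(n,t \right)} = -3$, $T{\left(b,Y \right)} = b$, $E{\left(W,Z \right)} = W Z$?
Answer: $9036738$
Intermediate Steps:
$h{\left(q \right)} = 0$
$C{\left(K,z \right)} = - 5 K + 5 z$ ($C{\left(K,z \right)} = - 5 \left(K - z\right) = - 5 K + 5 z$)
$f = 0$ ($f = - \frac{\left(-18\right) 0}{4} = \left(- \frac{1}{4}\right) 0 = 0$)
$\left(C{\left(E{\left(1,1 \right)},70 \right)} + 1572\right) \left(4714 + f\right) = \left(\left(- 5 \cdot 1 \cdot 1 + 5 \cdot 70\right) + 1572\right) \left(4714 + 0\right) = \left(\left(\left(-5\right) 1 + 350\right) + 1572\right) 4714 = \left(\left(-5 + 350\right) + 1572\right) 4714 = \left(345 + 1572\right) 4714 = 1917 \cdot 4714 = 9036738$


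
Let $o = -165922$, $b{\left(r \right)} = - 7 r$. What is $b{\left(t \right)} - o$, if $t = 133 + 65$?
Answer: $164536$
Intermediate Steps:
$t = 198$
$b{\left(t \right)} - o = \left(-7\right) 198 - -165922 = -1386 + 165922 = 164536$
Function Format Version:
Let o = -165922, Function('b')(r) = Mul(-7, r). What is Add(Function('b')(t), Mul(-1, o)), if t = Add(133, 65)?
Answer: 164536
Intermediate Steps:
t = 198
Add(Function('b')(t), Mul(-1, o)) = Add(Mul(-7, 198), Mul(-1, -165922)) = Add(-1386, 165922) = 164536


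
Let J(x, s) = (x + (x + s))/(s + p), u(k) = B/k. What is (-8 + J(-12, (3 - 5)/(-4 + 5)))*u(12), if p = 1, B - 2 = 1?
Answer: 9/2 ≈ 4.5000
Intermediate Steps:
B = 3 (B = 2 + 1 = 3)
u(k) = 3/k
J(x, s) = (s + 2*x)/(1 + s) (J(x, s) = (x + (x + s))/(s + 1) = (x + (s + x))/(1 + s) = (s + 2*x)/(1 + s))
(-8 + J(-12, (3 - 5)/(-4 + 5)))*u(12) = (-8 + ((3 - 5)/(-4 + 5) + 2*(-12))/(1 + (3 - 5)/(-4 + 5)))*(3/12) = (-8 + (-2/1 - 24)/(1 - 2/1))*(3*(1/12)) = (-8 + (-2*1 - 24)/(1 - 2*1))*(¼) = (-8 + (-2 - 24)/(1 - 2))*(¼) = (-8 - 26/(-1))*(¼) = (-8 - 1*(-26))*(¼) = (-8 + 26)*(¼) = 18*(¼) = 9/2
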